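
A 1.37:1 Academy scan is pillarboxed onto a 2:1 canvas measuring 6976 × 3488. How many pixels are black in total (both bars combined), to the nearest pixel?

7664671 pixels

Since 1.370 < 2.000, the scan is height-limited.
Content width = 3488 × 1.370 ≈ 4778.5600 px.
6976 − 4778.5600 = 2197.4400 px of bars.
Across the 3488-px span: 2197.4400 × 3488 ≈ 7664671 px.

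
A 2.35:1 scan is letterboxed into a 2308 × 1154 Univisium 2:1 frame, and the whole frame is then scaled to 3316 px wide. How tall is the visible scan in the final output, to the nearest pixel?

At 2308×1154 the scan is width-limited, so height = 2308 / 2.350 ≈ 982.13 px.
Scaling 2308 → 3316 is ×1.4367, so the height becomes 982.13 × 1.4367 ≈ 1411.06 px.

1411 px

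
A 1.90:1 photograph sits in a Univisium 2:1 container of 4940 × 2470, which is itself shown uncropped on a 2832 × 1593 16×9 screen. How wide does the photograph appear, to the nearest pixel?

2690 px

First fit — 1.90:1 into 4940×2470 spans the height: 4693.00 × 2470.00.
Univisium 2:1 in 2832×1593: fills the width, so the intermediate becomes 2832.00 × 1416.00 — a scale of ×0.5733.
So the photograph's width is 4693.00 × 0.5733 ≈ 2690.40.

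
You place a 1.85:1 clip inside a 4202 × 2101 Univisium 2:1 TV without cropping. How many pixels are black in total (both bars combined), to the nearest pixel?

1.85:1 (1.850) < Univisium 2:1 (2.000), so the clip fills the height.
The clip is 2101 × 1.850 ≈ 3886.8500 px wide.
4202 − 3886.8500 = 315.1500 px of bars.
Bar area = 315.1500 × 2101 ≈ 662130 px.

662130 pixels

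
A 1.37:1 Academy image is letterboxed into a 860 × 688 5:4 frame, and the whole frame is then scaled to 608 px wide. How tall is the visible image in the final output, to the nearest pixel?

444 px

Fitted into 860×688, the image spans the width; its height is 860 / 1.370 ≈ 627.74 px.
Scaling 860 → 608 is ×0.7070, so the height becomes 627.74 × 0.7070 ≈ 443.80 px.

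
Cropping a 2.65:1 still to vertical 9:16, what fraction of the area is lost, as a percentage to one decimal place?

78.8%

vertical 9:16 is narrower than 2.65:1, so the crop keeps the full height and trims the width.
(0.562)/(2.650) ≈ 0.212 of the area survives, leaving 78.77% discarded.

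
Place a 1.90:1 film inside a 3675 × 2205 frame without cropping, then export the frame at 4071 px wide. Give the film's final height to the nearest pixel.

2143 px

At 3675×2205 the film is width-limited, so height = 3675 / 1.900 ≈ 1934.21 px.
Scaling 3675 → 4071 is ×1.1078, so the height becomes 1934.21 × 1.1078 ≈ 2142.63 px.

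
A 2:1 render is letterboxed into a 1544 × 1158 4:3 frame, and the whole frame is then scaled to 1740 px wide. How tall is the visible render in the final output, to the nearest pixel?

870 px

Fitted into 1544×1158, the render spans the width; its height is 1544 × 1/2 ≈ 772.00 px.
Scaling 1544 → 1740 is ×1.1269, so the height becomes 772.00 × 1.1269 ≈ 870.00 px.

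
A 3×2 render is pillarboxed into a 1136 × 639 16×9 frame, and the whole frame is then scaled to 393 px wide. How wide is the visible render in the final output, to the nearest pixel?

332 px

At 1136×639 the render is height-limited, so width = 639 × 3/2 ≈ 958.50 px.
Scaling 1136 → 393 is ×0.3460, so the width becomes 958.50 × 0.3460 ≈ 331.59 px.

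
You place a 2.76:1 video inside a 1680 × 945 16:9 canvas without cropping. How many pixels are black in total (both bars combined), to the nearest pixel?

2.76:1 is wider than 16:9, so it spans the full width.
That makes the image 608.6957 px tall (1680 / 2.760).
945 − 608.6957 = 336.3043 px of bars.
That's 336.3043 × 1680 ≈ 564991 black pixels.

564991 pixels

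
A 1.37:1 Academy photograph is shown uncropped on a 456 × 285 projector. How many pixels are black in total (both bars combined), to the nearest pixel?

1.37:1 Academy is narrower than 16×10, so it spans the full height.
The photograph is 285 × 1.370 ≈ 390.4500 px wide.
Black = 456 − 390.4500 = 65.5500 px.
Bar area = 65.5500 × 285 ≈ 18682 px.

18682 pixels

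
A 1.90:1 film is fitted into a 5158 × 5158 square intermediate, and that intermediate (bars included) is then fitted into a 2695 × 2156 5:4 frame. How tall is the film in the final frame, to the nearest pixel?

1135 px

1.90:1 in 5158×5158: fills the width, so the film is 5158.00 × 2714.74.
The square canvas is height-limited in 2695×2156, giving 2156.00 × 2156.00; scale factor 0.4180.
Applying the same ×0.4180: 2714.74 → 1134.74.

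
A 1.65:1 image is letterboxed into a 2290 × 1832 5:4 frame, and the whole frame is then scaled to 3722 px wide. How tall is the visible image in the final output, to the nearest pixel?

2256 px

In the 2290×1832 frame the image fills the width: height = 2290 / 1.650 ≈ 1387.88 px.
Scaling 2290 → 3722 is ×1.6253, so the height becomes 1387.88 × 1.6253 ≈ 2255.76 px.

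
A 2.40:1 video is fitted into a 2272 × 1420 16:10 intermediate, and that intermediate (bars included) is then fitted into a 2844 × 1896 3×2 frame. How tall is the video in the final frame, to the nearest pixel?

1185 px

First fit — 2.40:1 into 2272×1420 spans the width: 2272.00 × 946.67.
The 16:10 canvas is width-limited in 2844×1896, giving 2844.00 × 1777.50; scale factor 1.2518.
Applying the same ×1.2518: 946.67 → 1185.00.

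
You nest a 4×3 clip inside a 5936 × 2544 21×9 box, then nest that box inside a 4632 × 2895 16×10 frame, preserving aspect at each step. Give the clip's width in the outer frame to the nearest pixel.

4×3 in 5936×2544: fills the height, so the clip is 3392.00 × 2544.00.
Second fit — the 21×9 canvas into 4632×2895 spans the width: 4632.00 × 1985.14 (×0.7803 from 5936×2544).
The clip scales with it: width 3392.00 × 0.7803 ≈ 2646.86.

2647 px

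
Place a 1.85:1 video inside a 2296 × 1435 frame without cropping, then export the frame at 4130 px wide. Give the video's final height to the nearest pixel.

In the 2296×1435 frame the video fills the width: height = 2296 / 1.850 ≈ 1241.08 px.
Scaling 2296 → 4130 is ×1.7988, so the height becomes 1241.08 × 1.7988 ≈ 2232.43 px.

2232 px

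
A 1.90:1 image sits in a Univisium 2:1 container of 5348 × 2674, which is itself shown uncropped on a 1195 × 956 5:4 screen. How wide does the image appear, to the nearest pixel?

1135 px

Inside the 5348×2674 canvas the image is height-limited at 5080.60 × 2674.00.
Univisium 2:1 in 1195×956: fills the width, so the intermediate becomes 1195.00 × 597.50 — a scale of ×0.2234.
Applying the same ×0.2234: 5080.60 → 1135.25.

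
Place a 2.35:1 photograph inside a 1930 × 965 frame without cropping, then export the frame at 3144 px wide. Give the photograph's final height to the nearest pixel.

1338 px

Fitted into 1930×965, the photograph spans the width; its height is 1930 / 2.350 ≈ 821.28 px.
Scaling 1930 → 3144 is ×1.6290, so the height becomes 821.28 × 1.6290 ≈ 1337.87 px.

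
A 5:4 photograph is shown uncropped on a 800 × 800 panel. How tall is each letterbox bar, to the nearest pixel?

5:4 is wider than square, so it spans the full width.
That makes the image 640.00 px tall (800 × 4/5).
800 − 640.00 = 160.00 px of bars (80.00 each).

80 px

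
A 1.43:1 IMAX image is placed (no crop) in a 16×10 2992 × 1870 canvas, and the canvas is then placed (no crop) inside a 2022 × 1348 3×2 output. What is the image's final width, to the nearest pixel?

1.43:1 IMAX in 2992×1870: fills the height, so the image is 2674.10 × 1870.00.
16×10 in 2022×1348: fills the width, so the intermediate becomes 2022.00 × 1263.75 — a scale of ×0.6758.
Applying the same ×0.6758: 2674.10 → 1807.16.

1807 px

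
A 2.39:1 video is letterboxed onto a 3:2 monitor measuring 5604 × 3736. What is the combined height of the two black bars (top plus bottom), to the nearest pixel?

Since 2.390 > 1.500, the video is width-limited.
That makes the image 2344.77 px tall (5604 / 2.390).
Leftover height: 3736 − 2344.77 = 1391.23 px.

1391 px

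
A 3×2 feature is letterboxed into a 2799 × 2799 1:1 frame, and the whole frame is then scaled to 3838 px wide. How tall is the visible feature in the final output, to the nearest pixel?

In the 2799×2799 frame the feature fills the width: height = 2799 × 2/3 ≈ 1866.00 px.
Resizing to 3838 px wide multiplies everything by 1.3712: 1866.00 → 2558.67 px.

2559 px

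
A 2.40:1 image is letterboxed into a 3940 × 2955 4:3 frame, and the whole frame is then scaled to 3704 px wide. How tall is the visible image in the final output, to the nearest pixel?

At 3940×2955 the image is width-limited, so height = 3940 / 2.400 ≈ 1641.67 px.
The frame scales by 3704/3940 = 0.9401; 1641.67 × 0.9401 ≈ 1543.33 px.

1543 px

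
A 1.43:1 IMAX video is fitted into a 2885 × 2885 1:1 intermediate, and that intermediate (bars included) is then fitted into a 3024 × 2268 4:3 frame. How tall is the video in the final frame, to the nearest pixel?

1586 px

1.43:1 IMAX in 2885×2885: fills the width, so the video is 2885.00 × 2017.48.
Second fit — the 1:1 canvas into 3024×2268 spans the height: 2268.00 × 2268.00 (×0.7861 from 2885×2885).
So the video's height is 2017.48 × 0.7861 ≈ 1586.01.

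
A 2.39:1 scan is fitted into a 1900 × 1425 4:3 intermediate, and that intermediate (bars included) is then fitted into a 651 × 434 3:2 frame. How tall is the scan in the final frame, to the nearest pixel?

242 px

2.39:1 in 1900×1425: fills the width, so the scan is 1900.00 × 794.98.
Second fit — the 4:3 canvas into 651×434 spans the height: 578.67 × 434.00 (×0.3046 from 1900×1425).
Applying the same ×0.3046: 794.98 → 242.12.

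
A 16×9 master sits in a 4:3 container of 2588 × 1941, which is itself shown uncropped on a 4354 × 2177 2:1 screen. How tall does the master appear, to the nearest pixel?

Inside the 2588×1941 canvas the master is width-limited at 2588.00 × 1455.75.
Second fit — the 4:3 canvas into 4354×2177 spans the height: 2902.67 × 2177.00 (×1.1216 from 2588×1941).
The master scales with it: height 1455.75 × 1.1216 ≈ 1632.75.

1633 px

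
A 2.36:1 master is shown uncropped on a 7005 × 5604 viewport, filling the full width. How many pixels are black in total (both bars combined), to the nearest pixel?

18463637 pixels

The master is 7005 / 2.360 ≈ 2968.2203 px tall.
Leftover height: 5604 − 2968.2203 = 2635.7797 px.
Across the 7005-px span: 2635.7797 × 7005 ≈ 18463637 px.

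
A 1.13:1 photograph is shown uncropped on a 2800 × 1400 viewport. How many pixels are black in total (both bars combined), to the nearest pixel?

1705200 pixels

1.13:1 is narrower than 2:1, so it spans the full height.
That makes the image 1582.0000 px wide (1400 × 1.130).
2800 − 1582.0000 = 1218.0000 px of bars.
Across the 1400-px span: 1218.0000 × 1400 ≈ 1705200 px.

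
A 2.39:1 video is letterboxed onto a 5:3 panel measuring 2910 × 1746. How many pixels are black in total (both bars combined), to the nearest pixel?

1537722 pixels

Since 2.390 > 1.667, the video is width-limited.
Content height = 2910 / 2.390 ≈ 1217.5732 px.
Black = 1746 − 1217.5732 = 528.4268 px.
That's 528.4268 × 2910 ≈ 1537722 black pixels.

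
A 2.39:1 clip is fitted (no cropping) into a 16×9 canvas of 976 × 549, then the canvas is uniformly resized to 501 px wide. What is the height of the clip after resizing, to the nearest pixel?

In the 976×549 frame the clip fills the width: height = 976 / 2.390 ≈ 408.37 px.
Resizing to 501 px wide multiplies everything by 0.5133: 408.37 → 209.62 px.

210 px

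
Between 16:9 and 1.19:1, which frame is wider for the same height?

16:9 = 1.778 and 1.19; 1.778 > 1.19.

16:9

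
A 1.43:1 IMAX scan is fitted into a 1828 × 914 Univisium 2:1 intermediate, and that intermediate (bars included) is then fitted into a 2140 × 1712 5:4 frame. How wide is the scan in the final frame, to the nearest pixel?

1530 px

First fit — 1.43:1 IMAX into 1828×914 spans the height: 1307.02 × 914.00.
Second fit — the Univisium 2:1 canvas into 2140×1712 spans the width: 2140.00 × 1070.00 (×1.1707 from 1828×914).
Applying the same ×1.1707: 1307.02 → 1530.10.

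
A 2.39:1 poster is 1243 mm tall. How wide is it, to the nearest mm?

At 2.39:1, 1243 × 2.390 ≈ 2970.77.

2971 mm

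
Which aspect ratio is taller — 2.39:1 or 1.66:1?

1.66:1

2.39 and 1.66; 2.39 > 1.66. The smaller width-to-height ratio is the taller frame.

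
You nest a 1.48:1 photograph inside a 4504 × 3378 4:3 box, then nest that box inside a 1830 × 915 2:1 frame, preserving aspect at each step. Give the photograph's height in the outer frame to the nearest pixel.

824 px

First fit — 1.48:1 into 4504×3378 spans the width: 4504.00 × 3043.24.
The 4:3 canvas is height-limited in 1830×915, giving 1220.00 × 915.00; scale factor 0.2709.
Applying the same ×0.2709: 3043.24 → 824.32.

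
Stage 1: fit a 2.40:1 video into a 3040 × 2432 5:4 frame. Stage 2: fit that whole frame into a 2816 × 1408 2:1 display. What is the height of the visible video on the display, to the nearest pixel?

733 px

First fit — 2.40:1 into 3040×2432 spans the width: 3040.00 × 1266.67.
Second fit — the 5:4 canvas into 2816×1408 spans the height: 1760.00 × 1408.00 (×0.5789 from 3040×2432).
The video scales with it: height 1266.67 × 0.5789 ≈ 733.33.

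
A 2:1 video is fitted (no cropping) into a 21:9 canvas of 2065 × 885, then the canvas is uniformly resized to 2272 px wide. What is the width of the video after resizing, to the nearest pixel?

1947 px

In the 2065×885 frame the video fills the height: width = 885 × 2/1 ≈ 1770.00 px.
Resizing to 2272 px wide multiplies everything by 1.1002: 1770.00 → 1947.43 px.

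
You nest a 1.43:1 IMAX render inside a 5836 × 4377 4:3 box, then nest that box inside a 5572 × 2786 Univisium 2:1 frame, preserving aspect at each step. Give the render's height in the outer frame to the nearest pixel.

2598 px

First fit — 1.43:1 IMAX into 5836×4377 spans the width: 5836.00 × 4081.12.
The 4:3 canvas is height-limited in 5572×2786, giving 3714.67 × 2786.00; scale factor 0.6365.
The render scales with it: height 4081.12 × 0.6365 ≈ 2597.67.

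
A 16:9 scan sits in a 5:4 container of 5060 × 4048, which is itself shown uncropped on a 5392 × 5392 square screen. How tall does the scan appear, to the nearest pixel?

First fit — 16:9 into 5060×4048 spans the width: 5060.00 × 2846.25.
The 5:4 canvas is width-limited in 5392×5392, giving 5392.00 × 4313.60; scale factor 1.0656.
So the scan's height is 2846.25 × 1.0656 ≈ 3033.00.

3033 px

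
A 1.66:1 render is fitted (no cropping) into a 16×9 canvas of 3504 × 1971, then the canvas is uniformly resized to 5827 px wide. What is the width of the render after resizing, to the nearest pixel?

5441 px

Fitted into 3504×1971, the render spans the height; its width is 1971 × 1.660 ≈ 3271.86 px.
Scaling 3504 → 5827 is ×1.6630, so the width becomes 3271.86 × 1.6630 ≈ 5440.96 px.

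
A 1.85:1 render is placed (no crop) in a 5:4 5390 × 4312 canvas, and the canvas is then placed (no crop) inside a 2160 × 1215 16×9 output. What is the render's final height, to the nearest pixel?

First fit — 1.85:1 into 5390×4312 spans the width: 5390.00 × 2913.51.
5:4 in 2160×1215: fills the height, so the intermediate becomes 1518.75 × 1215.00 — a scale of ×0.2818.
The render scales with it: height 2913.51 × 0.2818 ≈ 820.95.

821 px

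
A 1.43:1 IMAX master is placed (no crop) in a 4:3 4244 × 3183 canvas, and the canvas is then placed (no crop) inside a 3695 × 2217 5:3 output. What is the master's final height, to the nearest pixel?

2067 px

1.43:1 IMAX in 4244×3183: fills the width, so the master is 4244.00 × 2967.83.
Second fit — the 4:3 canvas into 3695×2217 spans the height: 2956.00 × 2217.00 (×0.6965 from 4244×3183).
The master scales with it: height 2967.83 × 0.6965 ≈ 2067.13.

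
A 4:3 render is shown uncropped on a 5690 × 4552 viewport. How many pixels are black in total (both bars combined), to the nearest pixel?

1618805 pixels

4:3 (1.333) > 5:4 (1.250), so the render fills the width.
The render is 5690 × 3/4 ≈ 4267.5000 px tall.
Leftover height: 4552 − 4267.5000 = 284.5000 px.
That's 284.5000 × 5690 ≈ 1618805 black pixels.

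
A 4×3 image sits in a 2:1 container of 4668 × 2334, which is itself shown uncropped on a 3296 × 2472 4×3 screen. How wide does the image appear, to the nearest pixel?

4×3 in 4668×2334: fills the height, so the image is 3112.00 × 2334.00.
2:1 in 3296×2472: fills the width, so the intermediate becomes 3296.00 × 1648.00 — a scale of ×0.7061.
Applying the same ×0.7061: 3112.00 → 2197.33.

2197 px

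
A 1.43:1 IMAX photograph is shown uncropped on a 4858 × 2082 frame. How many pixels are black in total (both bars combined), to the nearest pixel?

Since 1.430 < 2.333, the photograph is height-limited.
The photograph is 2082 × 1.430 ≈ 2977.2600 px wide.
Black = 4858 − 2977.2600 = 1880.7400 px.
Bar area = 1880.7400 × 2082 ≈ 3915701 px.

3915701 pixels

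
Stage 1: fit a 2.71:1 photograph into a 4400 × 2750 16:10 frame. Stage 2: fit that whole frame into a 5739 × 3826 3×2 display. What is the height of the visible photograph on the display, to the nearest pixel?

2118 px

First fit — 2.71:1 into 4400×2750 spans the width: 4400.00 × 1623.62.
The 16:10 canvas is width-limited in 5739×3826, giving 5739.00 × 3586.88; scale factor 1.3043.
Applying the same ×1.3043: 1623.62 → 2117.71.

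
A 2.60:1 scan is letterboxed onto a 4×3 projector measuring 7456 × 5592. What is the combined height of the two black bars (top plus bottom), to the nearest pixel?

2724 px

2.60:1 (2.600) > 4×3 (1.333), so the scan fills the width.
The scan is 7456 / 2.600 ≈ 2867.69 px tall.
Black = 5592 − 2867.69 = 2724.31 px.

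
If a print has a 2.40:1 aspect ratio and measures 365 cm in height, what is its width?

Width = 365 × 2.400 = 876.

876 cm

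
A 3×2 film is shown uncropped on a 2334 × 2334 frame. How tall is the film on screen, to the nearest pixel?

3×2 is wider than 1:1, so it spans the full width.
The film is 2334 × 2/3 ≈ 1556.00 px tall.

1556 px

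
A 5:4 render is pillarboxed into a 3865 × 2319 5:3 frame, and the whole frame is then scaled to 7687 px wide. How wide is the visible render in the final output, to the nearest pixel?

5765 px

At 3865×2319 the render is height-limited, so width = 2319 × 5/4 ≈ 2898.75 px.
Resizing to 7687 px wide multiplies everything by 1.9889: 2898.75 → 5765.25 px.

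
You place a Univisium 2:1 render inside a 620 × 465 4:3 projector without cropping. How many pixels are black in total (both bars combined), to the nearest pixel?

Univisium 2:1 (2.000) > 4:3 (1.333), so the render fills the width.
That makes the image 310.0000 px tall (620 × 1/2).
465 − 310.0000 = 155.0000 px of bars.
Bar area = 155.0000 × 620 ≈ 96100 px.

96100 pixels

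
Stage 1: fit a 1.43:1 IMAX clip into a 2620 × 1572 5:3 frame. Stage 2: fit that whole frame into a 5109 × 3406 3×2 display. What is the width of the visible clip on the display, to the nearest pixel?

1.43:1 IMAX in 2620×1572: fills the height, so the clip is 2247.96 × 1572.00.
5:3 in 5109×3406: fills the width, so the intermediate becomes 5109.00 × 3065.40 — a scale of ×1.9500.
Applying the same ×1.9500: 2247.96 → 4383.52.

4384 px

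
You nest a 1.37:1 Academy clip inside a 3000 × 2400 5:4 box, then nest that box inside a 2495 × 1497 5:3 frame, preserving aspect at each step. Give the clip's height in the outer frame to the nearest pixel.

Inside the 3000×2400 canvas the clip is width-limited at 3000.00 × 2189.78.
The 5:4 canvas is height-limited in 2495×1497, giving 1871.25 × 1497.00; scale factor 0.6238.
The clip scales with it: height 2189.78 × 0.6238 ≈ 1365.88.

1366 px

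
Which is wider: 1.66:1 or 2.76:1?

2.76:1

1.66 and 2.76; 2.76 > 1.66.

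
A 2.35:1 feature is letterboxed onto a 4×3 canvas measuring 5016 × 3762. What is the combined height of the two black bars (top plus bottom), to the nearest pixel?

2.35:1 (2.350) > 4×3 (1.333), so the feature fills the width.
Content height = 5016 / 2.350 ≈ 2134.47 px.
Black = 3762 − 2134.47 = 1627.53 px.

1628 px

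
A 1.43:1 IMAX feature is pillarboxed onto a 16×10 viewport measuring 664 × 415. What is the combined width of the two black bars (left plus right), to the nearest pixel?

1.43:1 IMAX (1.430) < 16×10 (1.600), so the feature fills the height.
That makes the image 593.45 px wide (415 × 1.430).
664 − 593.45 = 70.55 px of bars.

71 px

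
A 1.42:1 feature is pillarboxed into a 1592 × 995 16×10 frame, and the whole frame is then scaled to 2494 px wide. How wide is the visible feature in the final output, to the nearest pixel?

Fitted into 1592×995, the feature spans the height; its width is 995 × 1.420 ≈ 1412.90 px.
The frame scales by 2494/1592 = 1.5666; 1412.90 × 1.5666 ≈ 2213.43 px.

2213 px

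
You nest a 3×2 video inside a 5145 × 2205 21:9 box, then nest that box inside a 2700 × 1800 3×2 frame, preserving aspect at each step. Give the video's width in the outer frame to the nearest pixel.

1736 px

Inside the 5145×2205 canvas the video is height-limited at 3307.50 × 2205.00.
21:9 in 2700×1800: fills the width, so the intermediate becomes 2700.00 × 1157.14 — a scale of ×0.5248.
The video scales with it: width 3307.50 × 0.5248 ≈ 1735.71.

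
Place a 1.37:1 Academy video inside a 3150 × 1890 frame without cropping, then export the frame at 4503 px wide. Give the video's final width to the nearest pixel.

Fitted into 3150×1890, the video spans the height; its width is 1890 × 1.370 ≈ 2589.30 px.
Scaling 3150 → 4503 is ×1.4295, so the width becomes 2589.30 × 1.4295 ≈ 3701.47 px.

3701 px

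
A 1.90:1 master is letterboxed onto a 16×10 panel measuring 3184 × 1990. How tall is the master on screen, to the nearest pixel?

Since 1.900 > 1.600, the master is width-limited.
That makes the image 1675.79 px tall (3184 / 1.900).

1676 px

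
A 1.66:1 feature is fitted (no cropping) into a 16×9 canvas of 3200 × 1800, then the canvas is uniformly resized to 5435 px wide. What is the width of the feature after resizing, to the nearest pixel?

Fitted into 3200×1800, the feature spans the height; its width is 1800 × 1.660 ≈ 2988.00 px.
Resizing to 5435 px wide multiplies everything by 1.6984: 2988.00 → 5074.93 px.

5075 px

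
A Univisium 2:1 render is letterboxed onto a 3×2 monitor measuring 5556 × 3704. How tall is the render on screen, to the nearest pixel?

Univisium 2:1 (2.000) > 3×2 (1.500), so the render fills the width.
The render is 5556 × 1/2 ≈ 2778.00 px tall.

2778 px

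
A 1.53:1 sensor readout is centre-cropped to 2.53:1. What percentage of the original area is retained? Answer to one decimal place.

60.5%

2.53:1 is wider than 1.53:1, so the crop keeps the full width and trims the height.
(1.530)/(2.530) ≈ 0.605 of the area survives.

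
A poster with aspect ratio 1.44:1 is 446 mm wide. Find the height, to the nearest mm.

310 mm

Height = 446 / 1.440 = 309.72.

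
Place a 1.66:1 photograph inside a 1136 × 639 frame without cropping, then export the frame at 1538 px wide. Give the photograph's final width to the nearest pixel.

1436 px

Fitted into 1136×639, the photograph spans the height; its width is 639 × 1.660 ≈ 1060.74 px.
Scaling 1136 → 1538 is ×1.3539, so the width becomes 1060.74 × 1.3539 ≈ 1436.11 px.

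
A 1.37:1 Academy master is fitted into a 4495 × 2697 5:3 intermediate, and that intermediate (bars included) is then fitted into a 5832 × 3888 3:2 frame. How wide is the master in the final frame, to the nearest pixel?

4794 px

Inside the 4495×2697 canvas the master is height-limited at 3694.89 × 2697.00.
5:3 in 5832×3888: fills the width, so the intermediate becomes 5832.00 × 3499.20 — a scale of ×1.2974.
The master scales with it: width 3694.89 × 1.2974 ≈ 4793.90.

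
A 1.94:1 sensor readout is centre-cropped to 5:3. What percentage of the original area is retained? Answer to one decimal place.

The height stays; only width is cut (since 5:3 is narrower than 1.94:1).
Fraction kept = (1.667)/(1.940) ≈ 85.91%.

85.9%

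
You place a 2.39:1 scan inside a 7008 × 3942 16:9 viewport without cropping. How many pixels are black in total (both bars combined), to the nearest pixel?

7076555 pixels

Since 2.390 > 1.778, the scan is width-limited.
The scan is 7008 / 2.390 ≈ 2932.2176 px tall.
Black = 3942 − 2932.2176 = 1009.7824 px.
Bar area = 1009.7824 × 7008 ≈ 7076555 px.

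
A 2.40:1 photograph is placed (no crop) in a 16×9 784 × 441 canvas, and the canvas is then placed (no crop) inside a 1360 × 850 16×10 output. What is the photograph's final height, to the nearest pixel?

567 px

First fit — 2.40:1 into 784×441 spans the width: 784.00 × 326.67.
16×9 in 1360×850: fills the width, so the intermediate becomes 1360.00 × 765.00 — a scale of ×1.7347.
So the photograph's height is 326.67 × 1.7347 ≈ 566.67.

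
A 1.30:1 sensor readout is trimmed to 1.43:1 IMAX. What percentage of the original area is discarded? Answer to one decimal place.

9.1%

Going from 1.30:1 to 1.43:1 IMAX means cutting height while keeping width.
Area ratio = (1.300)/(1.430) = 90.91%; the remaining 9.09% is cropped out.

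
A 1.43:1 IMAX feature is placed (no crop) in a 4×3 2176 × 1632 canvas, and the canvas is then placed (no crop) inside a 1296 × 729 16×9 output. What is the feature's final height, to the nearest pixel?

680 px

Inside the 2176×1632 canvas the feature is width-limited at 2176.00 × 1521.68.
The 4×3 canvas is height-limited in 1296×729, giving 972.00 × 729.00; scale factor 0.4467.
So the feature's height is 1521.68 × 0.4467 ≈ 679.72.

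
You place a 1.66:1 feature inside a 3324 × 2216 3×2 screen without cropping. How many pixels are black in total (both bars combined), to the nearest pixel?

709974 pixels

Since 1.660 > 1.500, the feature is width-limited.
Content height = 3324 / 1.660 ≈ 2002.4096 px.
Leftover height: 2216 − 2002.4096 = 213.5904 px.
Bar area = 213.5904 × 3324 ≈ 709974 px.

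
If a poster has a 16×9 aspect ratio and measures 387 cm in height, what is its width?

387 × 16/9 = 688.

688 cm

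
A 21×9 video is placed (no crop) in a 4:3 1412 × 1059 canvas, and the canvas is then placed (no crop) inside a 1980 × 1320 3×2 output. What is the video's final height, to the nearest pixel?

21×9 in 1412×1059: fills the width, so the video is 1412.00 × 605.14.
Second fit — the 4:3 canvas into 1980×1320 spans the height: 1760.00 × 1320.00 (×1.2465 from 1412×1059).
The video scales with it: height 605.14 × 1.2465 ≈ 754.29.

754 px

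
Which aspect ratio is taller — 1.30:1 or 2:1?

1.30:1

1.3 and 2; 2 > 1.3. The smaller width-to-height ratio is the taller frame.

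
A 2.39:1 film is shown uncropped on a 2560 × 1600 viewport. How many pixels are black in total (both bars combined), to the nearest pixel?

2.39:1 is wider than 16×10, so it spans the full width.
That makes the image 1071.1297 px tall (2560 / 2.390).
Leftover height: 1600 − 1071.1297 = 528.8703 px.
That's 528.8703 × 2560 ≈ 1353908 black pixels.

1353908 pixels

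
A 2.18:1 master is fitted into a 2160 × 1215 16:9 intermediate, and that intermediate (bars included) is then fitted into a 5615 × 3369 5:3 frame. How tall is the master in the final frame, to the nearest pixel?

2576 px

2.18:1 in 2160×1215: fills the width, so the master is 2160.00 × 990.83.
16:9 in 5615×3369: fills the width, so the intermediate becomes 5615.00 × 3158.44 — a scale of ×2.5995.
Applying the same ×2.5995: 990.83 → 2575.69.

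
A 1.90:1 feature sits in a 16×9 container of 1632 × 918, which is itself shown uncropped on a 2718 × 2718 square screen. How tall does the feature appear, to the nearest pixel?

First fit — 1.90:1 into 1632×918 spans the width: 1632.00 × 858.95.
Second fit — the 16×9 canvas into 2718×2718 spans the width: 2718.00 × 1528.88 (×1.6654 from 1632×918).
The feature scales with it: height 858.95 × 1.6654 ≈ 1430.53.

1431 px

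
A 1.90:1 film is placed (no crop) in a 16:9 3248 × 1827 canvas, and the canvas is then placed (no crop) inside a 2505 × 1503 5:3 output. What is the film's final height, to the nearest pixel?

Inside the 3248×1827 canvas the film is width-limited at 3248.00 × 1709.47.
Second fit — the 16:9 canvas into 2505×1503 spans the width: 2505.00 × 1409.06 (×0.7712 from 3248×1827).
The film scales with it: height 1709.47 × 0.7712 ≈ 1318.42.

1318 px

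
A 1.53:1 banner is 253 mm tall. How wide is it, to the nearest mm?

387 mm

Width = 253 × 1.530 = 387.09.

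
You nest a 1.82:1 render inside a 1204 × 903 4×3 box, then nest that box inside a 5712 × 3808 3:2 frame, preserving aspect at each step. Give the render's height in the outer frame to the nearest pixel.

First fit — 1.82:1 into 1204×903 spans the width: 1204.00 × 661.54.
Second fit — the 4×3 canvas into 5712×3808 spans the height: 5077.33 × 3808.00 (×4.2171 from 1204×903).
The render scales with it: height 661.54 × 4.2171 ≈ 2789.74.

2790 px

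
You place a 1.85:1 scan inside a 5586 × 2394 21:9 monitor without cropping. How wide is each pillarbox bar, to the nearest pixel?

579 px

1.85:1 is narrower than 21:9, so it spans the full height.
That makes the image 4428.90 px wide (2394 × 1.850).
Leftover width: 5586 − 4428.90 = 1157.10 px → 578.55 each side.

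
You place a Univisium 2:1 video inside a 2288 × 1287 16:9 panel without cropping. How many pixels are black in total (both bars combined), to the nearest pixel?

327184 pixels

Univisium 2:1 is wider than 16:9, so it spans the full width.
Content height = 2288 × 1/2 ≈ 1144.0000 px.
Leftover height: 1287 − 1144.0000 = 143.0000 px.
That's 143.0000 × 2288 ≈ 327184 black pixels.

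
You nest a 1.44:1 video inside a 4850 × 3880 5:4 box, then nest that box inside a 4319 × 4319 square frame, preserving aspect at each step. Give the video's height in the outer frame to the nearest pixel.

1.44:1 in 4850×3880: fills the width, so the video is 4850.00 × 3368.06.
Second fit — the 5:4 canvas into 4319×4319 spans the width: 4319.00 × 3455.20 (×0.8905 from 4850×3880).
So the video's height is 3368.06 × 0.8905 ≈ 2999.31.

2999 px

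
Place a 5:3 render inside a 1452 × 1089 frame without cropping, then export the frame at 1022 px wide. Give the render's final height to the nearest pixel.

613 px

Fitted into 1452×1089, the render spans the width; its height is 1452 × 3/5 ≈ 871.20 px.
The frame scales by 1022/1452 = 0.7039; 871.20 × 0.7039 ≈ 613.20 px.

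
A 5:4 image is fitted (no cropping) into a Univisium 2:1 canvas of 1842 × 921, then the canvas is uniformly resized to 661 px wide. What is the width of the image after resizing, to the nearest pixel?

413 px

At 1842×921 the image is height-limited, so width = 921 × 5/4 ≈ 1151.25 px.
Scaling 1842 → 661 is ×0.3588, so the width becomes 1151.25 × 0.3588 ≈ 413.12 px.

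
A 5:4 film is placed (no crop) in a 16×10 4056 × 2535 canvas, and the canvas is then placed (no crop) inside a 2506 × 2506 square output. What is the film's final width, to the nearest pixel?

1958 px

First fit — 5:4 into 4056×2535 spans the height: 3168.75 × 2535.00.
16×10 in 2506×2506: fills the width, so the intermediate becomes 2506.00 × 1566.25 — a scale of ×0.6179.
So the film's width is 3168.75 × 0.6179 ≈ 1957.81.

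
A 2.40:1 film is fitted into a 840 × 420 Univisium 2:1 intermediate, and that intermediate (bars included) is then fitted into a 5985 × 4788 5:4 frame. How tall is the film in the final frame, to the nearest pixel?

First fit — 2.40:1 into 840×420 spans the width: 840.00 × 350.00.
Univisium 2:1 in 5985×4788: fills the width, so the intermediate becomes 5985.00 × 2992.50 — a scale of ×7.1250.
So the film's height is 350.00 × 7.1250 ≈ 2493.75.

2494 px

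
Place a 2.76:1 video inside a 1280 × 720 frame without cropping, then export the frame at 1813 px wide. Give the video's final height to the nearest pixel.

657 px

In the 1280×720 frame the video fills the width: height = 1280 / 2.760 ≈ 463.77 px.
Scaling 1280 → 1813 is ×1.4164, so the height becomes 463.77 × 1.4164 ≈ 656.88 px.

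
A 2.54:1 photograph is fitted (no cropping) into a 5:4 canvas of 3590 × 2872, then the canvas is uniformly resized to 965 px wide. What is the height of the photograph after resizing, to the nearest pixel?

380 px

In the 3590×2872 frame the photograph fills the width: height = 3590 / 2.540 ≈ 1413.39 px.
Scaling 3590 → 965 is ×0.2688, so the height becomes 1413.39 × 0.2688 ≈ 379.92 px.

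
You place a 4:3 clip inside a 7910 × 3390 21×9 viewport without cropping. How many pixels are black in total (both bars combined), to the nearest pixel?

11492100 pixels

Since 1.333 < 2.333, the clip is height-limited.
Content width = 3390 × 4/3 ≈ 4520.0000 px.
7910 − 4520.0000 = 3390.0000 px of bars.
Across the 3390-px span: 3390.0000 × 3390 ≈ 11492100 px.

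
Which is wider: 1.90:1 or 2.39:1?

2.39:1

1.9 and 2.39; 2.39 > 1.9.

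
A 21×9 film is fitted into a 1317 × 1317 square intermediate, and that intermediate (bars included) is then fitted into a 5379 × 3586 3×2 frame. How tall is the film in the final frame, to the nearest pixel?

21×9 in 1317×1317: fills the width, so the film is 1317.00 × 564.43.
square in 5379×3586: fills the height, so the intermediate becomes 3586.00 × 3586.00 — a scale of ×2.7229.
Applying the same ×2.7229: 564.43 → 1536.86.

1537 px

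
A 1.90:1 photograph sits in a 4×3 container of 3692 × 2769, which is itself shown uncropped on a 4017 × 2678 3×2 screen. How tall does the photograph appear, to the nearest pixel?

Inside the 3692×2769 canvas the photograph is width-limited at 3692.00 × 1943.16.
Second fit — the 4×3 canvas into 4017×2678 spans the height: 3570.67 × 2678.00 (×0.9671 from 3692×2769).
The photograph scales with it: height 1943.16 × 0.9671 ≈ 1879.30.

1879 px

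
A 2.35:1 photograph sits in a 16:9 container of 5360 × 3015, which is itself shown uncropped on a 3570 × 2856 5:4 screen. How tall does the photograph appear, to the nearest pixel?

1519 px

Inside the 5360×3015 canvas the photograph is width-limited at 5360.00 × 2280.85.
16:9 in 3570×2856: fills the width, so the intermediate becomes 3570.00 × 2008.12 — a scale of ×0.6660.
Applying the same ×0.6660: 2280.85 → 1519.15.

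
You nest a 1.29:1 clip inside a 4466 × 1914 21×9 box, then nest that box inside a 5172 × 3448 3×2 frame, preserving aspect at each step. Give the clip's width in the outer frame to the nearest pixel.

2859 px

1.29:1 in 4466×1914: fills the height, so the clip is 2469.06 × 1914.00.
Second fit — the 21×9 canvas into 5172×3448 spans the width: 5172.00 × 2216.57 (×1.1581 from 4466×1914).
Applying the same ×1.1581: 2469.06 → 2859.38.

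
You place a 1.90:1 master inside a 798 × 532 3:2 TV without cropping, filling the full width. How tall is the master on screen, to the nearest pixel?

420 px

The master is 798 / 1.900 ≈ 420.00 px tall.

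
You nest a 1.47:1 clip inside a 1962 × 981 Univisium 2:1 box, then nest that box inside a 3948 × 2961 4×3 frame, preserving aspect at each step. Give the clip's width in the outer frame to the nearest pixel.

First fit — 1.47:1 into 1962×981 spans the height: 1442.07 × 981.00.
Univisium 2:1 in 3948×2961: fills the width, so the intermediate becomes 3948.00 × 1974.00 — a scale of ×2.0122.
So the clip's width is 1442.07 × 2.0122 ≈ 2901.78.

2902 px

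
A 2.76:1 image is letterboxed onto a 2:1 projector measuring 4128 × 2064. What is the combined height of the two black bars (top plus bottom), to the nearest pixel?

Since 2.760 > 2.000, the image is width-limited.
The image is 4128 / 2.760 ≈ 1495.65 px tall.
2064 − 1495.65 = 568.35 px of bars.

568 px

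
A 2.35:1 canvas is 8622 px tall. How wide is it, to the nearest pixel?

Width = 8622 × 2.350 = 20261.70.

20262 px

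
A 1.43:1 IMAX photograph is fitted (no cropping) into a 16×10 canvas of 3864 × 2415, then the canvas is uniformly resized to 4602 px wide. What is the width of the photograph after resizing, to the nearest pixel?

4113 px

Fitted into 3864×2415, the photograph spans the height; its width is 2415 × 1.430 ≈ 3453.45 px.
Resizing to 4602 px wide multiplies everything by 1.1910: 3453.45 → 4113.04 px.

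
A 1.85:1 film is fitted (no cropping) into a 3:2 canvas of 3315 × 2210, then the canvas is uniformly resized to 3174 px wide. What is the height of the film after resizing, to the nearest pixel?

In the 3315×2210 frame the film fills the width: height = 3315 / 1.850 ≈ 1791.89 px.
Scaling 3315 → 3174 is ×0.9575, so the height becomes 1791.89 × 0.9575 ≈ 1715.68 px.

1716 px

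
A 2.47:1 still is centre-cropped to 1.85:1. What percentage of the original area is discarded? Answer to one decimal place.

The height stays; only width is cut (since 1.85:1 is narrower than 2.47:1).
Area ratio = (1.850)/(2.470) = 74.90%; the remaining 25.10% is cropped out.

25.1%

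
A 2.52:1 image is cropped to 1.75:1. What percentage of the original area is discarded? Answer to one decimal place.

30.6%

1.75:1 is narrower than 2.52:1, so the crop keeps the full height and trims the width.
(1.750)/(2.520) ≈ 0.694 of the area survives, leaving 30.56% discarded.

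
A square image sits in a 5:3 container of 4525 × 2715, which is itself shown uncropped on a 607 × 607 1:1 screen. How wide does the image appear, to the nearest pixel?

Inside the 4525×2715 canvas the image is height-limited at 2715.00 × 2715.00.
Second fit — the 5:3 canvas into 607×607 spans the width: 607.00 × 364.20 (×0.1341 from 4525×2715).
The image scales with it: width 2715.00 × 0.1341 ≈ 364.20.

364 px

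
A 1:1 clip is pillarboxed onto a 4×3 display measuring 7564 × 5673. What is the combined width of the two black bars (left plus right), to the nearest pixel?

1:1 (1.000) < 4×3 (1.333), so the clip fills the height.
The clip is 5673 × 1/1 ≈ 5673.00 px wide.
Leftover width: 7564 − 5673.00 = 1891.00 px.

1891 px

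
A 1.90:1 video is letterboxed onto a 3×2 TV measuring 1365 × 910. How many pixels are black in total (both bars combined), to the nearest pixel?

1.90:1 is wider than 3×2, so it spans the full width.
That makes the image 718.4211 px tall (1365 / 1.900).
Leftover height: 910 − 718.4211 = 191.5789 px.
Bar area = 191.5789 × 1365 ≈ 261505 px.

261505 pixels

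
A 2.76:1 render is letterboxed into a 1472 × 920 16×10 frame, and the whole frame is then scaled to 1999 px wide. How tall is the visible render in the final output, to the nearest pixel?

In the 1472×920 frame the render fills the width: height = 1472 / 2.760 ≈ 533.33 px.
Scaling 1472 → 1999 is ×1.3580, so the height becomes 533.33 × 1.3580 ≈ 724.28 px.

724 px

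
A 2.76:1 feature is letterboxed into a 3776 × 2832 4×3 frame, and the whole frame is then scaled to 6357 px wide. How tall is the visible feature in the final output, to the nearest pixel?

2303 px

At 3776×2832 the feature is width-limited, so height = 3776 / 2.760 ≈ 1368.12 px.
Resizing to 6357 px wide multiplies everything by 1.6835: 1368.12 → 2303.26 px.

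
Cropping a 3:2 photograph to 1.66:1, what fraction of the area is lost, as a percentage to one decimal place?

9.6%

The width stays; only height is cut (since 1.66:1 is wider than 3:2).
Area ratio = (1.500)/(1.660) = 90.36%; the remaining 9.64% is cropped out.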